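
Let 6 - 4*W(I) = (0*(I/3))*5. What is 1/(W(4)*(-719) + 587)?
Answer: -2/983 ≈ -0.0020346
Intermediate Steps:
W(I) = 3/2 (W(I) = 3/2 - 0*(I/3)*5/4 = 3/2 - 0*5 = 3/2 - 1/4*0 = 3/2 + 0 = 3/2)
1/(W(4)*(-719) + 587) = 1/((3/2)*(-719) + 587) = 1/(-2157/2 + 587) = 1/(-983/2) = -2/983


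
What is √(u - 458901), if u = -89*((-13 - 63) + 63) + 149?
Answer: I*√457595 ≈ 676.46*I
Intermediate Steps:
u = 1306 (u = -89*(-76 + 63) + 149 = -89*(-13) + 149 = 1157 + 149 = 1306)
√(u - 458901) = √(1306 - 458901) = √(-457595) = I*√457595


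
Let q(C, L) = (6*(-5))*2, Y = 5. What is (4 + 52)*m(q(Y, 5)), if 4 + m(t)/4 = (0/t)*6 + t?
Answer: -14336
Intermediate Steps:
q(C, L) = -60 (q(C, L) = -30*2 = -60)
m(t) = -16 + 4*t (m(t) = -16 + 4*((0/t)*6 + t) = -16 + 4*(0*6 + t) = -16 + 4*(0 + t) = -16 + 4*t)
(4 + 52)*m(q(Y, 5)) = (4 + 52)*(-16 + 4*(-60)) = 56*(-16 - 240) = 56*(-256) = -14336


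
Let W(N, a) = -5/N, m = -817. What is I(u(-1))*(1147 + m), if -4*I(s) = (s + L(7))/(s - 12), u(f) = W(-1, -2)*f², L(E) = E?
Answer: 990/7 ≈ 141.43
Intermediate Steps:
u(f) = 5*f² (u(f) = (-5/(-1))*f² = (-5*(-1))*f² = 5*f²)
I(s) = -(7 + s)/(4*(-12 + s)) (I(s) = -(s + 7)/(4*(s - 12)) = -(7 + s)/(4*(-12 + s)))
I(u(-1))*(1147 + m) = ((-7 - 5*(-1)²)/(4*(-12 + 5*(-1)²)))*(1147 - 817) = ((-7 - 5)/(4*(-12 + 5*1)))*330 = ((-7 - 1*5)/(4*(-12 + 5)))*330 = ((¼)*(-7 - 5)/(-7))*330 = ((¼)*(-⅐)*(-12))*330 = (3/7)*330 = 990/7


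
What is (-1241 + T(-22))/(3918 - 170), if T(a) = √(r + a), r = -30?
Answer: -1241/3748 + I*√13/1874 ≈ -0.33111 + 0.001924*I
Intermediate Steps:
T(a) = √(-30 + a)
(-1241 + T(-22))/(3918 - 170) = (-1241 + √(-30 - 22))/(3918 - 170) = (-1241 + √(-52))/3748 = (-1241 + 2*I*√13)*(1/3748) = -1241/3748 + I*√13/1874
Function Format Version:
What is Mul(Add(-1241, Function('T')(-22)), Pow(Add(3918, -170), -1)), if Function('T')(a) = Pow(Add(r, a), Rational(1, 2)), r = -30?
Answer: Add(Rational(-1241, 3748), Mul(Rational(1, 1874), I, Pow(13, Rational(1, 2)))) ≈ Add(-0.33111, Mul(0.0019240, I))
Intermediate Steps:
Function('T')(a) = Pow(Add(-30, a), Rational(1, 2))
Mul(Add(-1241, Function('T')(-22)), Pow(Add(3918, -170), -1)) = Mul(Add(-1241, Pow(Add(-30, -22), Rational(1, 2))), Pow(Add(3918, -170), -1)) = Mul(Add(-1241, Pow(-52, Rational(1, 2))), Pow(3748, -1)) = Mul(Add(-1241, Mul(2, I, Pow(13, Rational(1, 2)))), Rational(1, 3748)) = Add(Rational(-1241, 3748), Mul(Rational(1, 1874), I, Pow(13, Rational(1, 2))))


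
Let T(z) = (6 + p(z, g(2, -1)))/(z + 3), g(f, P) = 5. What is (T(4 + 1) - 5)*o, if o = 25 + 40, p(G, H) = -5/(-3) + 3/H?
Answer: -1547/6 ≈ -257.83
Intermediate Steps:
p(G, H) = 5/3 + 3/H (p(G, H) = -5*(-⅓) + 3/H = 5/3 + 3/H)
o = 65
T(z) = 124/(15*(3 + z)) (T(z) = (6 + (5/3 + 3/5))/(z + 3) = (6 + (5/3 + 3*(⅕)))/(3 + z) = (6 + (5/3 + ⅗))/(3 + z) = (6 + 34/15)/(3 + z) = 124/(15*(3 + z)))
(T(4 + 1) - 5)*o = (124/(15*(3 + (4 + 1))) - 5)*65 = (124/(15*(3 + 5)) - 5)*65 = ((124/15)/8 - 5)*65 = ((124/15)*(⅛) - 5)*65 = (31/30 - 5)*65 = -119/30*65 = -1547/6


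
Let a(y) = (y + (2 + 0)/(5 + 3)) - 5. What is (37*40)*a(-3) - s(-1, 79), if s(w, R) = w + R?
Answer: -11548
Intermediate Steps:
s(w, R) = R + w
a(y) = -19/4 + y (a(y) = (y + 2/8) - 5 = (y + 2*(⅛)) - 5 = (y + ¼) - 5 = (¼ + y) - 5 = -19/4 + y)
(37*40)*a(-3) - s(-1, 79) = (37*40)*(-19/4 - 3) - (79 - 1) = 1480*(-31/4) - 1*78 = -11470 - 78 = -11548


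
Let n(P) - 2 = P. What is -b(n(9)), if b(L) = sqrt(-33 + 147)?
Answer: -sqrt(114) ≈ -10.677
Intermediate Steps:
n(P) = 2 + P
b(L) = sqrt(114)
-b(n(9)) = -sqrt(114)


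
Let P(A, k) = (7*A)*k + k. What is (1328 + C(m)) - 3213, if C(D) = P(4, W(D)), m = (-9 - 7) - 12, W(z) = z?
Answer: -2697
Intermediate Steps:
P(A, k) = k + 7*A*k (P(A, k) = 7*A*k + k = k + 7*A*k)
m = -28 (m = -16 - 12 = -28)
C(D) = 29*D (C(D) = D*(1 + 7*4) = D*(1 + 28) = D*29 = 29*D)
(1328 + C(m)) - 3213 = (1328 + 29*(-28)) - 3213 = (1328 - 812) - 3213 = 516 - 3213 = -2697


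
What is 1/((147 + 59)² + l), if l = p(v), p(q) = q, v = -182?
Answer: 1/42254 ≈ 2.3666e-5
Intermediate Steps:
l = -182
1/((147 + 59)² + l) = 1/((147 + 59)² - 182) = 1/(206² - 182) = 1/(42436 - 182) = 1/42254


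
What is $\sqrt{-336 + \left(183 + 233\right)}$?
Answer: $4 \sqrt{5} \approx 8.9443$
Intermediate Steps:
$\sqrt{-336 + \left(183 + 233\right)} = \sqrt{-336 + 416} = \sqrt{80} = 4 \sqrt{5}$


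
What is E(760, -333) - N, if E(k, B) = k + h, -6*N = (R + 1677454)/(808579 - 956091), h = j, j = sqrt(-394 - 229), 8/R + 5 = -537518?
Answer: 180332856476063/237873278328 + I*sqrt(623) ≈ 758.1 + 24.96*I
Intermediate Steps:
R = -8/537523 (R = 8/(-5 - 537518) = 8/(-537523) = 8*(-1/537523) = -8/537523 ≈ -1.4883e-5)
j = I*sqrt(623) (j = sqrt(-623) = I*sqrt(623) ≈ 24.96*I)
h = I*sqrt(623) ≈ 24.96*I
N = 450835053217/237873278328 (N = -(-8/537523 + 1677454)/(6*(808579 - 956091)) = -450835053217/(1612569*(-147512)) = -450835053217*(-1)/(1612569*147512) = -1/6*(-450835053217/39645546388) = 450835053217/237873278328 ≈ 1.8953)
E(k, B) = k + I*sqrt(623)
E(760, -333) - N = (760 + I*sqrt(623)) - 1*450835053217/237873278328 = (760 + I*sqrt(623)) - 450835053217/237873278328 = 180332856476063/237873278328 + I*sqrt(623)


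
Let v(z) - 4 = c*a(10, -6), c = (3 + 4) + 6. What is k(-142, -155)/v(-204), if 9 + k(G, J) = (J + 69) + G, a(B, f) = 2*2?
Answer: -237/56 ≈ -4.2321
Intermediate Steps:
a(B, f) = 4
k(G, J) = 60 + G + J (k(G, J) = -9 + ((J + 69) + G) = -9 + ((69 + J) + G) = -9 + (69 + G + J) = 60 + G + J)
c = 13 (c = 7 + 6 = 13)
v(z) = 56 (v(z) = 4 + 13*4 = 4 + 52 = 56)
k(-142, -155)/v(-204) = (60 - 142 - 155)/56 = -237*1/56 = -237/56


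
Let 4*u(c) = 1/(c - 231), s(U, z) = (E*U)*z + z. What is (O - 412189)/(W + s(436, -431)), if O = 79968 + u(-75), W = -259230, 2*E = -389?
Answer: -406638505/44418961224 ≈ -0.0091546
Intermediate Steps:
E = -389/2 (E = (½)*(-389) = -389/2 ≈ -194.50)
s(U, z) = z - 389*U*z/2 (s(U, z) = (-389*U/2)*z + z = -389*U*z/2 + z = z - 389*U*z/2)
u(c) = 1/(4*(-231 + c)) (u(c) = 1/(4*(c - 231)) = 1/(4*(-231 + c)))
O = 97880831/1224 (O = 79968 + 1/(4*(-231 - 75)) = 79968 + (¼)/(-306) = 79968 + (¼)*(-1/306) = 79968 - 1/1224 = 97880831/1224 ≈ 79968.)
(O - 412189)/(W + s(436, -431)) = (97880831/1224 - 412189)/(-259230 + (½)*(-431)*(2 - 389*436)) = -406638505/(1224*(-259230 + (½)*(-431)*(2 - 169604))) = -406638505/(1224*(-259230 + (½)*(-431)*(-169602))) = -406638505/(1224*(-259230 + 36549231)) = -406638505/1224/36290001 = -406638505/1224*1/36290001 = -406638505/44418961224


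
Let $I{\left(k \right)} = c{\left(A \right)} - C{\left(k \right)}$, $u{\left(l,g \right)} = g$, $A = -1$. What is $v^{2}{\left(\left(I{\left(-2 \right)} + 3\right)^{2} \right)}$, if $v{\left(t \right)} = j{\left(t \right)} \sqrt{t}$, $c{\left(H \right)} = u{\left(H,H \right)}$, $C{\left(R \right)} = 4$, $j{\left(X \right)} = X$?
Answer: $64$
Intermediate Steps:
$c{\left(H \right)} = H$
$I{\left(k \right)} = -5$ ($I{\left(k \right)} = -1 - 4 = -5$)
$v{\left(t \right)} = t^{\frac{3}{2}}$ ($v{\left(t \right)} = t \sqrt{t} = t^{\frac{3}{2}}$)
$v^{2}{\left(\left(I{\left(-2 \right)} + 3\right)^{2} \right)} = \left(\left(\left(-5 + 3\right)^{2}\right)^{\frac{3}{2}}\right)^{2} = \left(\left(\left(-2\right)^{2}\right)^{\frac{3}{2}}\right)^{2} = \left(4^{\frac{3}{2}}\right)^{2} = 8^{2} = 64$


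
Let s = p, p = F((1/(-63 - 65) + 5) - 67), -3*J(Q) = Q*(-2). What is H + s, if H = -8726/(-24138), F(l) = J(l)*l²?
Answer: -2011491426011831/12655263744 ≈ -1.5895e+5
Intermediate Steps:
J(Q) = 2*Q/3 (J(Q) = -Q*(-2)/3 = -(-2)*Q/3 = 2*Q/3)
F(l) = 2*l³/3 (F(l) = (2*l/3)*l² = 2*l³/3)
H = 4363/12069 (H = -8726*(-1/24138) = 4363/12069 ≈ 0.36150)
p = -499999005953/3145728 (p = 2*((1/(-63 - 65) + 5) - 67)³/3 = 2*((1/(-128) + 5) - 67)³/3 = 2*((-1/128 + 5) - 67)³/3 = 2*(639/128 - 67)³/3 = 2*(-7937/128)³/3 = (⅔)*(-499999005953/2097152) = -499999005953/3145728 ≈ -1.5895e+5)
s = -499999005953/3145728 ≈ -1.5895e+5
H + s = 4363/12069 - 499999005953/3145728 = -2011491426011831/12655263744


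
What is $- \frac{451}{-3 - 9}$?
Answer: $\frac{451}{12} \approx 37.583$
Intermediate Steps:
$- \frac{451}{-3 - 9} = - \frac{451}{-12} = \left(-451\right) \left(- \frac{1}{12}\right) = \frac{451}{12}$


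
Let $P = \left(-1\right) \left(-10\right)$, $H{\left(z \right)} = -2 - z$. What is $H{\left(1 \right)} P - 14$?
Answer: $-44$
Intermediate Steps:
$P = 10$
$H{\left(1 \right)} P - 14 = \left(-2 - 1\right) 10 - 14 = \left(-3\right) 10 - 14 = -30 - 14 = -44$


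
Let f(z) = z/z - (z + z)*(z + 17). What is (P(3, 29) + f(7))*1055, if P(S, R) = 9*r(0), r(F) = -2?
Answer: -372415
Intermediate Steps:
P(S, R) = -18 (P(S, R) = 9*(-2) = -18)
f(z) = 1 - 2*z*(17 + z)
(P(3, 29) + f(7))*1055 = (-18 + (1 - 34*7 - 2*7**2))*1055 = (-18 + (1 - 238 - 2*49))*1055 = (-18 + (1 - 238 - 98))*1055 = (-18 - 335)*1055 = -353*1055 = -372415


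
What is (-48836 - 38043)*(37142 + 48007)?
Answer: -7397659971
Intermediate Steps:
(-48836 - 38043)*(37142 + 48007) = -86879*85149 = -7397659971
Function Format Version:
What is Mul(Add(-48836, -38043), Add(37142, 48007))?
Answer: -7397659971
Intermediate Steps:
Mul(Add(-48836, -38043), Add(37142, 48007)) = Mul(-86879, 85149) = -7397659971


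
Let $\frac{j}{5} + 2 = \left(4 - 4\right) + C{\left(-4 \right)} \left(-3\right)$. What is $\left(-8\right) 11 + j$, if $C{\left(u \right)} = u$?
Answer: $-38$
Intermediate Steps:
$j = 50$ ($j = -10 + 5 \left(\left(4 - 4\right) - -12\right) = -10 + 5 \left(0 + 12\right) = -10 + 5 \cdot 12 = -10 + 60 = 50$)
$\left(-8\right) 11 + j = \left(-8\right) 11 + 50 = -88 + 50 = -38$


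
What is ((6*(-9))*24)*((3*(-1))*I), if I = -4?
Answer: -15552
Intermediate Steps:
((6*(-9))*24)*((3*(-1))*I) = ((6*(-9))*24)*((3*(-1))*(-4)) = (-54*24)*(-3*(-4)) = -1296*12 = -15552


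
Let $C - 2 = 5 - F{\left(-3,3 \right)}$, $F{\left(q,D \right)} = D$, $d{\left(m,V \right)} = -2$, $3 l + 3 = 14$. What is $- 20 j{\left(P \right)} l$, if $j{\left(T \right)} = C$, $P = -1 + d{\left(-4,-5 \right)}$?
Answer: $- \frac{880}{3} \approx -293.33$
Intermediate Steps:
$l = \frac{11}{3}$ ($l = -1 + \frac{1}{3} \cdot 14 = -1 + \frac{14}{3} = \frac{11}{3} \approx 3.6667$)
$P = -3$ ($P = -1 - 2 = -3$)
$C = 4$ ($C = 2 + \left(5 - 3\right) = 2 + 2 = 4$)
$j{\left(T \right)} = 4$
$- 20 j{\left(P \right)} l = \left(-20\right) 4 \cdot \frac{11}{3} = \left(-80\right) \frac{11}{3} = - \frac{880}{3}$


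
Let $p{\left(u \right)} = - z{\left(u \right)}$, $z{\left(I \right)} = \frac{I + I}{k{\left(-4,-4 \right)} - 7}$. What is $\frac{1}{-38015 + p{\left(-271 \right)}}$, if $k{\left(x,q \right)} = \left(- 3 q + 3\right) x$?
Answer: $- \frac{67}{2547547} \approx -2.63 \cdot 10^{-5}$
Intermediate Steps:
$k{\left(x,q \right)} = x \left(3 - 3 q\right)$ ($k{\left(x,q \right)} = \left(3 - 3 q\right) x = x \left(3 - 3 q\right)$)
$z{\left(I \right)} = - \frac{2 I}{67}$ ($z{\left(I \right)} = \frac{I + I}{3 \left(-4\right) \left(1 - -4\right) - 7} = \frac{2 I}{3 \left(-4\right) \left(1 + 4\right) - 7} = \frac{2 I}{3 \left(-4\right) 5 - 7} = \frac{2 I}{-60 - 7} = \frac{2 I}{-67} = 2 I \left(- \frac{1}{67}\right) = - \frac{2 I}{67}$)
$p{\left(u \right)} = \frac{2 u}{67}$ ($p{\left(u \right)} = - \frac{\left(-2\right) u}{67} = \frac{2 u}{67}$)
$\frac{1}{-38015 + p{\left(-271 \right)}} = \frac{1}{-38015 + \frac{2}{67} \left(-271\right)} = \frac{1}{-38015 - \frac{542}{67}} = \frac{1}{- \frac{2547547}{67}} = - \frac{67}{2547547}$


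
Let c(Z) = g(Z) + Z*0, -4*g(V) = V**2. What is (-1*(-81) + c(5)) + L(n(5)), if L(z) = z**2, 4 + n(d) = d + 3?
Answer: 363/4 ≈ 90.750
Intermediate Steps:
g(V) = -V**2/4
n(d) = -1 + d (n(d) = -4 + (d + 3) = -4 + (3 + d) = -1 + d)
c(Z) = -Z**2/4 (c(Z) = -Z**2/4 + Z*0 = -Z**2/4 + 0 = -Z**2/4)
(-1*(-81) + c(5)) + L(n(5)) = (-1*(-81) - 1/4*5**2) + (-1 + 5)**2 = (81 - 1/4*25) + 4**2 = (81 - 25/4) + 16 = 299/4 + 16 = 363/4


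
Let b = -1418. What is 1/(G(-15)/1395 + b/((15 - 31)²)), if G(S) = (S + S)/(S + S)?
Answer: -178560/988927 ≈ -0.18056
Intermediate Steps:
G(S) = 1 (G(S) = (2*S)/((2*S)) = (2*S)*(1/(2*S)) = 1)
1/(G(-15)/1395 + b/((15 - 31)²)) = 1/(1/1395 - 1418/(15 - 31)²) = 1/(1*(1/1395) - 1418/((-16)²)) = 1/(1/1395 - 1418/256) = 1/(1/1395 - 1418*1/256) = 1/(1/1395 - 709/128) = 1/(-988927/178560) = -178560/988927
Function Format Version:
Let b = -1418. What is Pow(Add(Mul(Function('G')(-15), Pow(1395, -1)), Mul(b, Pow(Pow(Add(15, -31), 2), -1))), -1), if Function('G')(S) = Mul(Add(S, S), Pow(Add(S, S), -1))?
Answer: Rational(-178560, 988927) ≈ -0.18056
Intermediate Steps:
Function('G')(S) = 1 (Function('G')(S) = Mul(Mul(2, S), Pow(Mul(2, S), -1)) = Mul(Mul(2, S), Mul(Rational(1, 2), Pow(S, -1))) = 1)
Pow(Add(Mul(Function('G')(-15), Pow(1395, -1)), Mul(b, Pow(Pow(Add(15, -31), 2), -1))), -1) = Pow(Add(Mul(1, Pow(1395, -1)), Mul(-1418, Pow(Pow(Add(15, -31), 2), -1))), -1) = Pow(Add(Mul(1, Rational(1, 1395)), Mul(-1418, Pow(Pow(-16, 2), -1))), -1) = Pow(Add(Rational(1, 1395), Mul(-1418, Pow(256, -1))), -1) = Pow(Add(Rational(1, 1395), Mul(-1418, Rational(1, 256))), -1) = Pow(Add(Rational(1, 1395), Rational(-709, 128)), -1) = Pow(Rational(-988927, 178560), -1) = Rational(-178560, 988927)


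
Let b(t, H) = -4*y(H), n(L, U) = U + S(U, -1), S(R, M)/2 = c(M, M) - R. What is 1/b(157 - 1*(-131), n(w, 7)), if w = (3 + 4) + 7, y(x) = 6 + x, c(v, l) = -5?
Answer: 1/44 ≈ 0.022727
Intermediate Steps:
S(R, M) = -10 - 2*R (S(R, M) = 2*(-5 - R) = -10 - 2*R)
w = 14 (w = 7 + 7 = 14)
n(L, U) = -10 - U (n(L, U) = U + (-10 - 2*U) = -10 - U)
b(t, H) = -24 - 4*H (b(t, H) = -4*(6 + H) = -24 - 4*H)
1/b(157 - 1*(-131), n(w, 7)) = 1/(-24 - 4*(-10 - 1*7)) = 1/(-24 - 4*(-10 - 7)) = 1/(-24 - 4*(-17)) = 1/(-24 + 68) = 1/44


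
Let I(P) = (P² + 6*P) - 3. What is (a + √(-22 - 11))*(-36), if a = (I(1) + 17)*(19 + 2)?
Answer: -15876 - 36*I*√33 ≈ -15876.0 - 206.8*I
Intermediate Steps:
I(P) = -3 + P² + 6*P
a = 441 (a = ((-3 + 1² + 6*1) + 17)*(19 + 2) = ((-3 + 1 + 6) + 17)*21 = (4 + 17)*21 = 21*21 = 441)
(a + √(-22 - 11))*(-36) = (441 + √(-22 - 11))*(-36) = (441 + √(-33))*(-36) = (441 + I*√33)*(-36) = -15876 - 36*I*√33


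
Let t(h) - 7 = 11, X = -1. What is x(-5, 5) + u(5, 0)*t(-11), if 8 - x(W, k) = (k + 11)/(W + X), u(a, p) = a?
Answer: 302/3 ≈ 100.67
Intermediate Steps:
x(W, k) = 8 - (11 + k)/(-1 + W) (x(W, k) = 8 - (k + 11)/(W - 1) = 8 - (11 + k)/(-1 + W))
t(h) = 18 (t(h) = 7 + 11 = 18)
x(-5, 5) + u(5, 0)*t(-11) = (-19 - 1*5 + 8*(-5))/(-1 - 5) + 5*18 = (-19 - 5 - 40)/(-6) + 90 = -⅙*(-64) + 90 = 32/3 + 90 = 302/3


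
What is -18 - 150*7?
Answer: -1068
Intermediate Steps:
-18 - 150*7 = -18 - 1050 = -1068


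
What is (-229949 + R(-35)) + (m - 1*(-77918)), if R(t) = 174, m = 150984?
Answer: -873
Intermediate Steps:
(-229949 + R(-35)) + (m - 1*(-77918)) = (-229949 + 174) + (150984 - 1*(-77918)) = -229775 + (150984 + 77918) = -229775 + 228902 = -873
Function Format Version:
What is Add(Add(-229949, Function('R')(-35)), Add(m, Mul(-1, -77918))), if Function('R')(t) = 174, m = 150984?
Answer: -873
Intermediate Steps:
Add(Add(-229949, Function('R')(-35)), Add(m, Mul(-1, -77918))) = Add(Add(-229949, 174), Add(150984, Mul(-1, -77918))) = Add(-229775, Add(150984, 77918)) = Add(-229775, 228902) = -873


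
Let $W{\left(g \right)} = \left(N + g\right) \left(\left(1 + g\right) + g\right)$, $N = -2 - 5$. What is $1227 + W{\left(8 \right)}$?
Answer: $1244$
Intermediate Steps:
$N = -7$
$W{\left(g \right)} = \left(1 + 2 g\right) \left(-7 + g\right)$ ($W{\left(g \right)} = \left(-7 + g\right) \left(\left(1 + g\right) + g\right) = \left(-7 + g\right) \left(1 + 2 g\right) = \left(1 + 2 g\right) \left(-7 + g\right)$)
$1227 + W{\left(8 \right)} = 1227 - \left(111 - 128\right) = 1227 - -17 = 1227 + 17 = 1244$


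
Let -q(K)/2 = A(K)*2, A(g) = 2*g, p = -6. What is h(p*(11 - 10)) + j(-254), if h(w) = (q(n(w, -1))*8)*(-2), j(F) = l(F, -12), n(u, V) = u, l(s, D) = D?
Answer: -780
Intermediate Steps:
q(K) = -8*K (q(K) = -2*2*K*2 = -8*K)
j(F) = -12
h(w) = 128*w (h(w) = (-8*w*8)*(-2) = -64*w*(-2) = 128*w)
h(p*(11 - 10)) + j(-254) = 128*(-6*(11 - 10)) - 12 = 128*(-6*1) - 12 = 128*(-6) - 12 = -768 - 12 = -780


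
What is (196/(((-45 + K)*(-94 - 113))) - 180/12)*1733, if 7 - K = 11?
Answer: -5374033/207 ≈ -25962.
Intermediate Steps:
K = -4 (K = 7 - 1*11 = 7 - 11 = -4)
(196/(((-45 + K)*(-94 - 113))) - 180/12)*1733 = (196/(((-45 - 4)*(-94 - 113))) - 180/12)*1733 = (196/((-49*(-207))) - 180*1/12)*1733 = (196/10143 - 15)*1733 = (196*(1/10143) - 15)*1733 = (4/207 - 15)*1733 = -3101/207*1733 = -5374033/207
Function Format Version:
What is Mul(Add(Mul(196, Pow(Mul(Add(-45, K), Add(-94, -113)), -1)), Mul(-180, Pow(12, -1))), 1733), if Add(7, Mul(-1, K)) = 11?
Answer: Rational(-5374033, 207) ≈ -25962.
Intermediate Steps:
K = -4 (K = Add(7, Mul(-1, 11)) = Add(7, -11) = -4)
Mul(Add(Mul(196, Pow(Mul(Add(-45, K), Add(-94, -113)), -1)), Mul(-180, Pow(12, -1))), 1733) = Mul(Add(Mul(196, Pow(Mul(Add(-45, -4), Add(-94, -113)), -1)), Mul(-180, Pow(12, -1))), 1733) = Mul(Add(Mul(196, Pow(Mul(-49, -207), -1)), Mul(-180, Rational(1, 12))), 1733) = Mul(Add(Mul(196, Pow(10143, -1)), -15), 1733) = Mul(Add(Mul(196, Rational(1, 10143)), -15), 1733) = Mul(Add(Rational(4, 207), -15), 1733) = Mul(Rational(-3101, 207), 1733) = Rational(-5374033, 207)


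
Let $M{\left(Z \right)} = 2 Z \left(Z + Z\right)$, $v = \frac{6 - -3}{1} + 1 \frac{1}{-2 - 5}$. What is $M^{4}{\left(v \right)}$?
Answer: $\frac{55895067029733376}{5764801} \approx 9.6959 \cdot 10^{9}$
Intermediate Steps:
$v = \frac{62}{7}$ ($v = \left(6 + 3\right) 1 + 1 \frac{1}{-7} = 9 \cdot 1 + 1 \left(- \frac{1}{7}\right) = 9 - \frac{1}{7} = \frac{62}{7} \approx 8.8571$)
$M{\left(Z \right)} = 4 Z^{2}$ ($M{\left(Z \right)} = 2 Z 2 Z = 4 Z^{2}$)
$M^{4}{\left(v \right)} = \left(4 \left(\frac{62}{7}\right)^{2}\right)^{4} = \left(4 \cdot \frac{3844}{49}\right)^{4} = \left(\frac{15376}{49}\right)^{4} = \frac{55895067029733376}{5764801}$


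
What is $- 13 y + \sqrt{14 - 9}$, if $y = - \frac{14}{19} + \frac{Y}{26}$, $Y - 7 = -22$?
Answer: $\frac{649}{38} + \sqrt{5} \approx 19.315$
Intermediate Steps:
$Y = -15$ ($Y = 7 - 22 = -15$)
$y = - \frac{649}{494}$ ($y = - \frac{14}{19} - \frac{15}{26} = - \frac{649}{494} \approx -1.3138$)
$- 13 y + \sqrt{14 - 9} = \left(-13\right) \left(- \frac{649}{494}\right) + \sqrt{14 - 9} = \frac{649}{38} + \sqrt{5}$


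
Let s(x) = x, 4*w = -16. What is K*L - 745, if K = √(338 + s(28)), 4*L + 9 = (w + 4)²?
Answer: -745 - 9*√366/4 ≈ -788.04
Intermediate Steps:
w = -4 (w = (¼)*(-16) = -4)
L = -9/4 (L = -9/4 + (-4 + 4)²/4 = -9/4 + (¼)*0² = -9/4 + (¼)*0 = -9/4 + 0 = -9/4 ≈ -2.2500)
K = √366 (K = √(338 + 28) = √366 ≈ 19.131)
K*L - 745 = √366*(-9/4) - 745 = -9*√366/4 - 745 = -745 - 9*√366/4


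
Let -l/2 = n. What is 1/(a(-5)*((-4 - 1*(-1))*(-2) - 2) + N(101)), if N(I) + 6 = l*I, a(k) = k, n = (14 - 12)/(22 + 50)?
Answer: -18/569 ≈ -0.031634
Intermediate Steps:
n = 1/36 (n = 2/72 = 2*(1/72) = 1/36 ≈ 0.027778)
l = -1/18 (l = -2*1/36 = -1/18 ≈ -0.055556)
N(I) = -6 - I/18
1/(a(-5)*((-4 - 1*(-1))*(-2) - 2) + N(101)) = 1/(-5*((-4 - 1*(-1))*(-2) - 2) + (-6 - 1/18*101)) = 1/(-5*((-4 + 1)*(-2) - 2) + (-6 - 101/18)) = 1/(-5*(-3*(-2) - 2) - 209/18) = 1/(-5*(6 - 2) - 209/18) = 1/(-5*4 - 209/18) = 1/(-20 - 209/18) = 1/(-569/18) = -18/569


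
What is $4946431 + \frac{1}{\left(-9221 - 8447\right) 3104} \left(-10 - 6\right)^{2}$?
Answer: $\frac{2119293415517}{428449} \approx 4.9464 \cdot 10^{6}$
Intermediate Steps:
$4946431 + \frac{1}{\left(-9221 - 8447\right) 3104} \left(-10 - 6\right)^{2} = 4946431 + \frac{1}{-17668} \cdot \frac{1}{3104} \left(-16\right)^{2} = 4946431 + \left(- \frac{1}{17668}\right) \frac{1}{3104} \cdot 256 = 4946431 - \frac{2}{428449} = \frac{2119293415517}{428449}$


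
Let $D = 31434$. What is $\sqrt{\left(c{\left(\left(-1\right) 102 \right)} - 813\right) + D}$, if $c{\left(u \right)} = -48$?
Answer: $3 \sqrt{3397} \approx 174.85$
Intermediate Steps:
$\sqrt{\left(c{\left(\left(-1\right) 102 \right)} - 813\right) + D} = \sqrt{\left(-48 - 813\right) + 31434} = \sqrt{-861 + 31434} = \sqrt{30573} = 3 \sqrt{3397}$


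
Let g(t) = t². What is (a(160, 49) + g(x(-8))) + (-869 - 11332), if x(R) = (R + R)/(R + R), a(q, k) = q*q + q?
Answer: 13560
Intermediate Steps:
a(q, k) = q + q² (a(q, k) = q² + q = q + q²)
x(R) = 1 (x(R) = (2*R)/((2*R)) = (2*R)*(1/(2*R)) = 1)
(a(160, 49) + g(x(-8))) + (-869 - 11332) = (160*(1 + 160) + 1²) + (-869 - 11332) = (160*161 + 1) - 12201 = (25760 + 1) - 12201 = 25761 - 12201 = 13560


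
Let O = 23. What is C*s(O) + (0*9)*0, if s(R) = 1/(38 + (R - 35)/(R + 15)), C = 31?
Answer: 589/716 ≈ 0.82263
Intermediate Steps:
s(R) = 1/(38 + (-35 + R)/(15 + R))
C*s(O) + (0*9)*0 = 31*((15 + 23)/(535 + 39*23)) + (0*9)*0 = 31*(38/(535 + 897)) + 0*0 = 31*(38/1432) + 0 = 31*((1/1432)*38) + 0 = 31*(19/716) + 0 = 589/716 + 0 = 589/716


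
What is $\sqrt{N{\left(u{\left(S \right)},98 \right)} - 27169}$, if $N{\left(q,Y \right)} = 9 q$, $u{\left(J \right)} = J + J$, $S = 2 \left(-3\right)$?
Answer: $i \sqrt{27277} \approx 165.16 i$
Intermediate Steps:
$S = -6$
$u{\left(J \right)} = 2 J$
$\sqrt{N{\left(u{\left(S \right)},98 \right)} - 27169} = \sqrt{9 \cdot 2 \left(-6\right) - 27169} = \sqrt{9 \left(-12\right) - 27169} = \sqrt{-108 - 27169} = \sqrt{-27277} = i \sqrt{27277}$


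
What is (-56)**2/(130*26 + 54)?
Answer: 1568/1717 ≈ 0.91322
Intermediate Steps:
(-56)**2/(130*26 + 54) = 3136/(3380 + 54) = 3136/3434 = 3136*(1/3434) = 1568/1717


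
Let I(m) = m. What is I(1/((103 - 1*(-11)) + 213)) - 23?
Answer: -7520/327 ≈ -22.997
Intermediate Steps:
I(1/((103 - 1*(-11)) + 213)) - 23 = 1/((103 - 1*(-11)) + 213) - 23 = 1/((103 + 11) + 213) - 23 = 1/(114 + 213) - 23 = 1/327 - 23 = -7520/327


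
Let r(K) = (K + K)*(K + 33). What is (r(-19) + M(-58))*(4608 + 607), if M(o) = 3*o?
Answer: -3681790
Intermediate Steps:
r(K) = 2*K*(33 + K) (r(K) = (2*K)*(33 + K) = 2*K*(33 + K))
(r(-19) + M(-58))*(4608 + 607) = (2*(-19)*(33 - 19) + 3*(-58))*(4608 + 607) = (2*(-19)*14 - 174)*5215 = (-532 - 174)*5215 = -706*5215 = -3681790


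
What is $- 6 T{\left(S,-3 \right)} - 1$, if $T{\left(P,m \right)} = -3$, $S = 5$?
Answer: $17$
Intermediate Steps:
$- 6 T{\left(S,-3 \right)} - 1 = \left(-6\right) \left(-3\right) - 1 = 18 - 1 = 17$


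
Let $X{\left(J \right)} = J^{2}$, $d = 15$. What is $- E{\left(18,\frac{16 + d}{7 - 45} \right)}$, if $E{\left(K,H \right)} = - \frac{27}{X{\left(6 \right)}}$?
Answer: $\frac{3}{4} \approx 0.75$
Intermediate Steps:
$E{\left(K,H \right)} = - \frac{3}{4}$ ($E{\left(K,H \right)} = - \frac{27}{6^{2}} = - \frac{27}{36} = \left(-27\right) \frac{1}{36} = - \frac{3}{4}$)
$- E{\left(18,\frac{16 + d}{7 - 45} \right)} = \left(-1\right) \left(- \frac{3}{4}\right) = \frac{3}{4}$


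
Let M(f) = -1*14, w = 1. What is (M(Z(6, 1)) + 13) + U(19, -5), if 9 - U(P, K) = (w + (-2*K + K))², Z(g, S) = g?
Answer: -28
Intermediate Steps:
M(f) = -14
U(P, K) = 9 - (1 - K)² (U(P, K) = 9 - (1 + (-2*K + K))² = 9 - (1 - K)²)
(M(Z(6, 1)) + 13) + U(19, -5) = (-14 + 13) + (9 - (-1 - 5)²) = -1 + (9 - 1*(-6)²) = -1 + (9 - 1*36) = -1 + (9 - 36) = -1 - 27 = -28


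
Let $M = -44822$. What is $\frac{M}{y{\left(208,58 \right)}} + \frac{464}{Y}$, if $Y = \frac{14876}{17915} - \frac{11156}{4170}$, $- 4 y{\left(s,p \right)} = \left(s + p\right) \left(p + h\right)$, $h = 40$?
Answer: $- \frac{10986177122618}{44910869297} \approx -244.62$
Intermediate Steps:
$y{\left(s,p \right)} = - \frac{\left(40 + p\right) \left(p + s\right)}{4}$ ($y{\left(s,p \right)} = - \frac{\left(s + p\right) \left(p + 40\right)}{4} = - \frac{\left(p + s\right) \left(40 + p\right)}{4} = - \frac{\left(40 + p\right) \left(p + s\right)}{4}$)
$Y = - \frac{13782682}{7470555}$ ($Y = 14876 \cdot \frac{1}{17915} - \frac{5578}{2085} = \frac{14876}{17915} - \frac{5578}{2085} = - \frac{13782682}{7470555} \approx -1.8449$)
$\frac{M}{y{\left(208,58 \right)}} + \frac{464}{Y} = - \frac{44822}{\left(-10\right) 58 - 2080 - \frac{58^{2}}{4} - \frac{29}{2} \cdot 208} + \frac{464}{- \frac{13782682}{7470555}} = - \frac{44822}{-580 - 2080 - 841 - 3016} + 464 \left(- \frac{7470555}{13782682}\right) = - \frac{44822}{-580 - 2080 - 841 - 3016} - \frac{1733168760}{6891341} = - \frac{44822}{-6517} - \frac{1733168760}{6891341} = \left(-44822\right) \left(- \frac{1}{6517}\right) - \frac{1733168760}{6891341} = \frac{44822}{6517} - \frac{1733168760}{6891341} = - \frac{10986177122618}{44910869297}$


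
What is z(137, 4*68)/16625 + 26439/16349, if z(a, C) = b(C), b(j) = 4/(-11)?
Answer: 4834966729/2989823375 ≈ 1.6171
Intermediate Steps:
b(j) = -4/11 (b(j) = 4*(-1/11) = -4/11)
z(a, C) = -4/11
z(137, 4*68)/16625 + 26439/16349 = -4/11/16625 + 26439/16349 = -4/11*1/16625 + 26439*(1/16349) = -4/182875 + 26439/16349 = 4834966729/2989823375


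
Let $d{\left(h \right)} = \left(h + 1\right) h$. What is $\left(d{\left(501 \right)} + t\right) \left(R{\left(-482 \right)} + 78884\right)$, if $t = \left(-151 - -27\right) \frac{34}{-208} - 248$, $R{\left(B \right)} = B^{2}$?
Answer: $\frac{1016581316124}{13} \approx 7.8199 \cdot 10^{10}$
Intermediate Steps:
$d{\left(h \right)} = h \left(1 + h\right)$ ($d{\left(h \right)} = \left(1 + h\right) h = h \left(1 + h\right)$)
$t = - \frac{5921}{26}$ ($t = \left(-151 + 27\right) 34 \left(- \frac{1}{208}\right) - 248 = \left(-124\right) \left(- \frac{17}{104}\right) - 248 = \frac{527}{26} - 248 = - \frac{5921}{26} \approx -227.73$)
$\left(d{\left(501 \right)} + t\right) \left(R{\left(-482 \right)} + 78884\right) = \left(501 \left(1 + 501\right) - \frac{5921}{26}\right) \left(\left(-482\right)^{2} + 78884\right) = \left(501 \cdot 502 - \frac{5921}{26}\right) \left(232324 + 78884\right) = \left(251502 - \frac{5921}{26}\right) 311208 = \frac{6533131}{26} \cdot 311208 = \frac{1016581316124}{13}$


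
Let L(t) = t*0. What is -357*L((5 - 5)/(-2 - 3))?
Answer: 0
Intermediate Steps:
L(t) = 0
-357*L((5 - 5)/(-2 - 3)) = -357*0 = 0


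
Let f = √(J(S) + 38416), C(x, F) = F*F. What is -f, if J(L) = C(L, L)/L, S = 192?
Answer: -4*√2413 ≈ -196.49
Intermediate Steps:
C(x, F) = F²
J(L) = L (J(L) = L²/L = L)
f = 4*√2413 (f = √(192 + 38416) = √38608 = 4*√2413 ≈ 196.49)
-f = -4*√2413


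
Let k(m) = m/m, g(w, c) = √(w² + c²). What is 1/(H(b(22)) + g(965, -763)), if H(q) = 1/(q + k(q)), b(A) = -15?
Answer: 14/296625223 + 196*√1513394/296625223 ≈ 0.00081292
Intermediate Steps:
g(w, c) = √(c² + w²)
k(m) = 1
H(q) = 1/(1 + q) (H(q) = 1/(q + 1) = 1/(1 + q))
1/(H(b(22)) + g(965, -763)) = 1/(1/(1 - 15) + √((-763)² + 965²)) = 1/(1/(-14) + √(582169 + 931225)) = 1/(-1/14 + √1513394)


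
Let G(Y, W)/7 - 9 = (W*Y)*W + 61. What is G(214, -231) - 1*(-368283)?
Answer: 80303551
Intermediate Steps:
G(Y, W) = 490 + 7*Y*W**2 (G(Y, W) = 63 + 7*((W*Y)*W + 61) = 63 + 7*(Y*W**2 + 61) = 63 + 7*(61 + Y*W**2) = 63 + (427 + 7*Y*W**2) = 490 + 7*Y*W**2)
G(214, -231) - 1*(-368283) = (490 + 7*214*(-231)**2) - 1*(-368283) = (490 + 7*214*53361) + 368283 = (490 + 79934778) + 368283 = 79935268 + 368283 = 80303551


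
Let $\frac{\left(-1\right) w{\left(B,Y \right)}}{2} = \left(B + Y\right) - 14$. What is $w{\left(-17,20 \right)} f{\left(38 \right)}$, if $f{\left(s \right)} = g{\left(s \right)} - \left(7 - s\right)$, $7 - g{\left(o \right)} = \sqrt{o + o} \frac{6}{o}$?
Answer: $836 - \frac{132 \sqrt{19}}{19} \approx 805.72$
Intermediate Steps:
$g{\left(o \right)} = 7 - \frac{6 \sqrt{2}}{\sqrt{o}}$ ($g{\left(o \right)} = 7 - \sqrt{o + o} \frac{6}{o} = 7 - \sqrt{2 o} \frac{6}{o} = 7 - \sqrt{2} \sqrt{o} \frac{6}{o} = 7 - \frac{6 \sqrt{2}}{\sqrt{o}}$)
$w{\left(B,Y \right)} = 28 - 2 B - 2 Y$ ($w{\left(B,Y \right)} = - 2 \left(\left(B + Y\right) - 14\right) = - 2 \left(-14 + B + Y\right) = 28 - 2 B - 2 Y$)
$f{\left(s \right)} = s - \frac{6 \sqrt{2}}{\sqrt{s}}$ ($f{\left(s \right)} = \left(7 - \frac{6 \sqrt{2}}{\sqrt{s}}\right) - \left(7 - s\right) = \left(7 - \frac{6 \sqrt{2}}{\sqrt{s}}\right) + \left(-7 + s\right) = s - \frac{6 \sqrt{2}}{\sqrt{s}}$)
$w{\left(-17,20 \right)} f{\left(38 \right)} = \left(28 - -34 - 40\right) \left(38 - \frac{6 \sqrt{2}}{\sqrt{38}}\right) = \left(28 + 34 - 40\right) \left(38 - 6 \sqrt{2} \frac{\sqrt{38}}{38}\right) = 22 \left(38 - \frac{6 \sqrt{19}}{19}\right) = 836 - \frac{132 \sqrt{19}}{19}$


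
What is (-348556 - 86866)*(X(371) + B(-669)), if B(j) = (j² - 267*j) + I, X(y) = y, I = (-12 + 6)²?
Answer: -272831506402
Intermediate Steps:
I = 36 (I = (-6)² = 36)
B(j) = 36 + j² - 267*j (B(j) = (j² - 267*j) + 36 = 36 + j² - 267*j)
(-348556 - 86866)*(X(371) + B(-669)) = (-348556 - 86866)*(371 + (36 + (-669)² - 267*(-669))) = -435422*(371 + (36 + 447561 + 178623)) = -435422*(371 + 626220) = -435422*626591 = -272831506402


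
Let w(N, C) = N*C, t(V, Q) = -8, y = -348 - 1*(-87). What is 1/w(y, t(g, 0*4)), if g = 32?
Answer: 1/2088 ≈ 0.00047893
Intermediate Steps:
y = -261 (y = -348 + 87 = -261)
w(N, C) = C*N
1/w(y, t(g, 0*4)) = 1/(-8*(-261)) = 1/2088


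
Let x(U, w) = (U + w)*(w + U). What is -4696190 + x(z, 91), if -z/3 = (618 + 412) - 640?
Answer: -3531949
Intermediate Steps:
z = -1170 (z = -3*((618 + 412) - 640) = -3*(1030 - 640) = -3*390 = -1170)
x(U, w) = (U + w)**2 (x(U, w) = (U + w)*(U + w) = (U + w)**2)
-4696190 + x(z, 91) = -4696190 + (-1170 + 91)**2 = -4696190 + (-1079)**2 = -4696190 + 1164241 = -3531949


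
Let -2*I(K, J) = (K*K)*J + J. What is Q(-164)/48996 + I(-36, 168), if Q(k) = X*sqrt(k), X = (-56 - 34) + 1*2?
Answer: -108948 - 44*I*sqrt(41)/12249 ≈ -1.0895e+5 - 0.023001*I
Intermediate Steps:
I(K, J) = -J/2 - J*K**2/2 (I(K, J) = -((K*K)*J + J)/2 = -(K**2*J + J)/2 = -(J*K**2 + J)/2 = -(J + J*K**2)/2 = -J/2 - J*K**2/2)
X = -88 (X = -90 + 2 = -88)
Q(k) = -88*sqrt(k)
Q(-164)/48996 + I(-36, 168) = -176*I*sqrt(41)/48996 - 1/2*168*(1 + (-36)**2) = -176*I*sqrt(41)*(1/48996) - 1/2*168*(1 + 1296) = -176*I*sqrt(41)*(1/48996) - 1/2*168*1297 = -44*I*sqrt(41)/12249 - 108948 = -108948 - 44*I*sqrt(41)/12249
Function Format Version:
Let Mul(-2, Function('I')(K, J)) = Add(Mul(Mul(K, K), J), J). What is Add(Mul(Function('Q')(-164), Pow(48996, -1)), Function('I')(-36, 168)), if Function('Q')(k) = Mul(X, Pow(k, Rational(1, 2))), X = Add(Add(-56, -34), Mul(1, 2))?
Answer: Add(-108948, Mul(Rational(-44, 12249), I, Pow(41, Rational(1, 2)))) ≈ Add(-1.0895e+5, Mul(-0.023001, I))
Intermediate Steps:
Function('I')(K, J) = Add(Mul(Rational(-1, 2), J), Mul(Rational(-1, 2), J, Pow(K, 2))) (Function('I')(K, J) = Mul(Rational(-1, 2), Add(Mul(Mul(K, K), J), J)) = Mul(Rational(-1, 2), Add(Mul(Pow(K, 2), J), J)) = Mul(Rational(-1, 2), Add(Mul(J, Pow(K, 2)), J)) = Mul(Rational(-1, 2), Add(J, Mul(J, Pow(K, 2)))) = Add(Mul(Rational(-1, 2), J), Mul(Rational(-1, 2), J, Pow(K, 2))))
X = -88 (X = Add(-90, 2) = -88)
Function('Q')(k) = Mul(-88, Pow(k, Rational(1, 2)))
Add(Mul(Function('Q')(-164), Pow(48996, -1)), Function('I')(-36, 168)) = Add(Mul(Mul(-88, Pow(-164, Rational(1, 2))), Pow(48996, -1)), Mul(Rational(-1, 2), 168, Add(1, Pow(-36, 2)))) = Add(Mul(Mul(-88, Mul(2, I, Pow(41, Rational(1, 2)))), Rational(1, 48996)), Mul(Rational(-1, 2), 168, Add(1, 1296))) = Add(Mul(Mul(-176, I, Pow(41, Rational(1, 2))), Rational(1, 48996)), Mul(Rational(-1, 2), 168, 1297)) = Add(Mul(Rational(-44, 12249), I, Pow(41, Rational(1, 2))), -108948) = Add(-108948, Mul(Rational(-44, 12249), I, Pow(41, Rational(1, 2))))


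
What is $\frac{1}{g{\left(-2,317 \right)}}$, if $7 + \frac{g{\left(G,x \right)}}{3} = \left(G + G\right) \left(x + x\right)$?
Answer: $- \frac{1}{7629} \approx -0.00013108$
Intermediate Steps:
$g{\left(G,x \right)} = -21 + 12 G x$ ($g{\left(G,x \right)} = -21 + 3 \left(G + G\right) \left(x + x\right) = -21 + 3 \cdot 2 G 2 x = -21 + 3 \cdot 4 G x = -21 + 12 G x$)
$\frac{1}{g{\left(-2,317 \right)}} = \frac{1}{-21 + 12 \left(-2\right) 317} = \frac{1}{-21 - 7608} = \frac{1}{-7629} = - \frac{1}{7629}$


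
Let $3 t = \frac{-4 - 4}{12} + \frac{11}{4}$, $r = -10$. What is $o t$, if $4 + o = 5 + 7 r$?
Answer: $- \frac{575}{12} \approx -47.917$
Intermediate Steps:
$t = \frac{25}{36}$ ($t = \frac{\frac{-4 - 4}{12} + \frac{11}{4}}{3} = \frac{\left(-8\right) \frac{1}{12} + 11 \cdot \frac{1}{4}}{3} = \frac{- \frac{2}{3} + \frac{11}{4}}{3} = \frac{1}{3} \cdot \frac{25}{12} = \frac{25}{36} \approx 0.69444$)
$o = -69$ ($o = -4 + \left(5 + 7 \left(-10\right)\right) = -4 + \left(5 - 70\right) = -4 - 65 = -69$)
$o t = \left(-69\right) \frac{25}{36} = - \frac{575}{12}$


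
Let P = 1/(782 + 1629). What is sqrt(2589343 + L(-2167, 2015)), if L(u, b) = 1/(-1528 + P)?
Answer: sqrt(35142323869807304930)/3684007 ≈ 1609.1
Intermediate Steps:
P = 1/2411 ≈ 0.00041477
L(u, b) = -2411/3684007 (L(u, b) = 1/(-1528 + 1/2411) = 1/(-3684007/2411) = -2411/3684007)
sqrt(2589343 + L(-2167, 2015)) = sqrt(2589343 - 2411/3684007) = sqrt(9539157734990/3684007) = sqrt(35142323869807304930)/3684007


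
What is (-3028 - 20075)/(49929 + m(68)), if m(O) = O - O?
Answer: -453/979 ≈ -0.46272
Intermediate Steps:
m(O) = 0
(-3028 - 20075)/(49929 + m(68)) = (-3028 - 20075)/(49929 + 0) = -23103/49929 = -23103*1/49929 = -453/979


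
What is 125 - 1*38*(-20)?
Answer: 885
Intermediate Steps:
125 - 1*38*(-20) = 125 - 38*(-20) = 125 + 760 = 885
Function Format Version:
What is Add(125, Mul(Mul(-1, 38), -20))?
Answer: 885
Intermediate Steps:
Add(125, Mul(Mul(-1, 38), -20)) = Add(125, Mul(-38, -20)) = Add(125, 760) = 885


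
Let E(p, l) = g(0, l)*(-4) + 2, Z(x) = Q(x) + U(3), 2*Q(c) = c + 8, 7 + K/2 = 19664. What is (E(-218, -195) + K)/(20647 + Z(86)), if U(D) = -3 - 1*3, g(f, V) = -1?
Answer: 4915/2586 ≈ 1.9006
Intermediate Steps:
K = 39314 (K = -14 + 2*19664 = -14 + 39328 = 39314)
U(D) = -6 (U(D) = -3 - 3 = -6)
Q(c) = 4 + c/2 (Q(c) = (c + 8)/2 = (8 + c)/2 = 4 + c/2)
Z(x) = -2 + x/2 (Z(x) = (4 + x/2) - 6 = -2 + x/2)
E(p, l) = 6 (E(p, l) = -1*(-4) + 2 = 4 + 2 = 6)
(E(-218, -195) + K)/(20647 + Z(86)) = (6 + 39314)/(20647 + (-2 + (½)*86)) = 39320/(20647 + (-2 + 43)) = 39320/(20647 + 41) = 39320/20688 = 39320*(1/20688) = 4915/2586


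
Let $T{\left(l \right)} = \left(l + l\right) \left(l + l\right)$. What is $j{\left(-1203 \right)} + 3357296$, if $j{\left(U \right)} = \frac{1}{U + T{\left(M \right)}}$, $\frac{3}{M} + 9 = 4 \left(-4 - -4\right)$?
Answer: $\frac{36336014599}{10823} \approx 3.3573 \cdot 10^{6}$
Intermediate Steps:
$M = - \frac{1}{3}$ ($M = \frac{3}{-9 + 4 \left(-4 - -4\right)} = \frac{3}{-9 + 4 \left(-4 + \left(-1 + 5\right)\right)} = \frac{3}{-9 + 4 \left(-4 + 4\right)} = \frac{3}{-9 + 4 \cdot 0} = \frac{3}{-9 + 0} = \frac{3}{-9} = 3 \left(- \frac{1}{9}\right) = - \frac{1}{3} \approx -0.33333$)
$T{\left(l \right)} = 4 l^{2}$ ($T{\left(l \right)} = 2 l 2 l = 4 l^{2}$)
$j{\left(U \right)} = \frac{1}{\frac{4}{9} + U}$ ($j{\left(U \right)} = \frac{1}{U + 4 \left(- \frac{1}{3}\right)^{2}} = \frac{1}{U + 4 \cdot \frac{1}{9}} = \frac{1}{U + \frac{4}{9}} = \frac{1}{\frac{4}{9} + U}$)
$j{\left(-1203 \right)} + 3357296 = \frac{9}{4 + 9 \left(-1203\right)} + 3357296 = \frac{9}{4 - 10827} + 3357296 = \frac{9}{-10823} + 3357296 = 9 \left(- \frac{1}{10823}\right) + 3357296 = - \frac{9}{10823} + 3357296 = \frac{36336014599}{10823}$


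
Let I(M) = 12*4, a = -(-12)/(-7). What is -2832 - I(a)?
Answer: -2880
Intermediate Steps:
a = -12/7 (a = -(-12)*(-1)/7 = -1*12/7 = -12/7 ≈ -1.7143)
I(M) = 48
-2832 - I(a) = -2832 - 1*48 = -2832 - 48 = -2880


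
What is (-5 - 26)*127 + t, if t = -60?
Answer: -3997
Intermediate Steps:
(-5 - 26)*127 + t = (-5 - 26)*127 - 60 = -31*127 - 60 = -3937 - 60 = -3997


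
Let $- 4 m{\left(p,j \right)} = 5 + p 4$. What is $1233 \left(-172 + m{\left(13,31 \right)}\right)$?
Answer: $- \frac{918585}{4} \approx -2.2965 \cdot 10^{5}$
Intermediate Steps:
$m{\left(p,j \right)} = - \frac{5}{4} - p$ ($m{\left(p,j \right)} = - \frac{5 + p 4}{4} = - \frac{5 + 4 p}{4} = - \frac{5}{4} - p$)
$1233 \left(-172 + m{\left(13,31 \right)}\right) = 1233 \left(-172 - \frac{57}{4}\right) = 1233 \left(- \frac{745}{4}\right) = - \frac{918585}{4}$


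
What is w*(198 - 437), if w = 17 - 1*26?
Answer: 2151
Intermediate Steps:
w = -9 (w = 17 - 26 = -9)
w*(198 - 437) = -9*(198 - 437) = -9*(-239) = 2151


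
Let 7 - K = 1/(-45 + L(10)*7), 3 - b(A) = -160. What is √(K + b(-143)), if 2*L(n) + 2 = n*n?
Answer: √15096382/298 ≈ 13.038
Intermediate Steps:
b(A) = 163 (b(A) = 3 - 1*(-160) = 3 + 160 = 163)
L(n) = -1 + n²/2 (L(n) = -1 + (n*n)/2 = -1 + n²/2)
K = 2085/298 (K = 7 - 1/(-45 + (-1 + (½)*10²)*7) = 7 - 1/(-45 + (-1 + (½)*100)*7) = 7 - 1/(-45 + (-1 + 50)*7) = 7 - 1/(-45 + 49*7) = 7 - 1/(-45 + 343) = 7 - 1/298 = 2085/298 ≈ 6.9966)
√(K + b(-143)) = √(2085/298 + 163) = √(50659/298) = √15096382/298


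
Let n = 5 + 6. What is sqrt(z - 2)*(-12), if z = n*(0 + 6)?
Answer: -96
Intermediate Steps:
n = 11
z = 66 (z = 11*(0 + 6) = 11*6 = 66)
sqrt(z - 2)*(-12) = sqrt(66 - 2)*(-12) = sqrt(64)*(-12) = 8*(-12) = -96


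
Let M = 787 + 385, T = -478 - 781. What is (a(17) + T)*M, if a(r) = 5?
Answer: -1469688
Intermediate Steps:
T = -1259
M = 1172
(a(17) + T)*M = (5 - 1259)*1172 = -1254*1172 = -1469688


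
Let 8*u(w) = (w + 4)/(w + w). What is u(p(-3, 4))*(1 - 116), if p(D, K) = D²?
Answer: -1495/144 ≈ -10.382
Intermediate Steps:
u(w) = (4 + w)/(16*w) (u(w) = ((w + 4)/(w + w))/8 = ((4 + w)/((2*w)))/8 = ((4 + w)*(1/(2*w)))/8 = ((4 + w)/(2*w))/8 = (4 + w)/(16*w))
u(p(-3, 4))*(1 - 116) = ((4 + (-3)²)/(16*((-3)²)))*(1 - 116) = ((1/16)*(4 + 9)/9)*(-115) = ((1/16)*(⅑)*13)*(-115) = (13/144)*(-115) = -1495/144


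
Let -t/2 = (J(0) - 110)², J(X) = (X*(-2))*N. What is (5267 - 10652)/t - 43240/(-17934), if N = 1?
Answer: 114298259/43400280 ≈ 2.6336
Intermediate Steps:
J(X) = -2*X (J(X) = (X*(-2))*1 = -2*X*1 = -2*X)
t = -24200 (t = -2*(-2*0 - 110)² = -2*(0 - 110)² = -2*(-110)² = -2*12100 = -24200)
(5267 - 10652)/t - 43240/(-17934) = (5267 - 10652)/(-24200) - 43240/(-17934) = -5385*(-1/24200) - 43240*(-1/17934) = 1077/4840 + 21620/8967 = 114298259/43400280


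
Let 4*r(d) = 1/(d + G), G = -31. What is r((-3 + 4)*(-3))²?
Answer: 1/18496 ≈ 5.4066e-5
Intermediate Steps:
r(d) = 1/(4*(-31 + d)) (r(d) = 1/(4*(d - 31)) = 1/(4*(-31 + d)))
r((-3 + 4)*(-3))² = (1/(4*(-31 + (-3 + 4)*(-3))))² = (1/(4*(-31 + 1*(-3))))² = (1/(4*(-31 - 3)))² = ((¼)/(-34))² = ((¼)*(-1/34))² = (-1/136)² = 1/18496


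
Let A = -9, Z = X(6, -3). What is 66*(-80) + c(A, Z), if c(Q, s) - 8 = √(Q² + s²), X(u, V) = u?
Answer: -5272 + 3*√13 ≈ -5261.2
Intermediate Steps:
Z = 6
c(Q, s) = 8 + √(Q² + s²)
66*(-80) + c(A, Z) = 66*(-80) + (8 + √((-9)² + 6²)) = -5280 + (8 + √(81 + 36)) = -5280 + (8 + √117) = -5280 + (8 + 3*√13) = -5272 + 3*√13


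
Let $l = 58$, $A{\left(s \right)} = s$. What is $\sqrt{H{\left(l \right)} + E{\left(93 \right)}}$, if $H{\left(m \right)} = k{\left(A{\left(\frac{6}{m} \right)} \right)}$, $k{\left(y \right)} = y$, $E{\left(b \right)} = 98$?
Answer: $\frac{\sqrt{82505}}{29} \approx 9.9047$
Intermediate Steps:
$H{\left(m \right)} = \frac{6}{m}$
$\sqrt{H{\left(l \right)} + E{\left(93 \right)}} = \sqrt{\frac{6}{58} + 98} = \sqrt{6 \cdot \frac{1}{58} + 98} = \sqrt{\frac{3}{29} + 98} = \sqrt{\frac{2845}{29}} = \frac{\sqrt{82505}}{29}$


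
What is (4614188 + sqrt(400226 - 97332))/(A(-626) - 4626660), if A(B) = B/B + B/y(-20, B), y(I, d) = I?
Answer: -46141880/46266277 - 10*sqrt(302894)/46266277 ≈ -0.99743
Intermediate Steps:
A(B) = 1 - B/20 (A(B) = B/B + B/(-20) = 1 + B*(-1/20) = 1 - B/20)
(4614188 + sqrt(400226 - 97332))/(A(-626) - 4626660) = (4614188 + sqrt(400226 - 97332))/((1 - 1/20*(-626)) - 4626660) = (4614188 + sqrt(302894))/((1 + 313/10) - 4626660) = (4614188 + sqrt(302894))/(323/10 - 4626660) = (4614188 + sqrt(302894))/(-46266277/10) = (4614188 + sqrt(302894))*(-10/46266277) = -46141880/46266277 - 10*sqrt(302894)/46266277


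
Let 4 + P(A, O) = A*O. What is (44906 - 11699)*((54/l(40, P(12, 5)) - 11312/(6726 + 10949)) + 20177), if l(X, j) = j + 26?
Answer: 686768710908/1025 ≈ 6.7002e+8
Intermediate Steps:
P(A, O) = -4 + A*O
l(X, j) = 26 + j
(44906 - 11699)*((54/l(40, P(12, 5)) - 11312/(6726 + 10949)) + 20177) = (44906 - 11699)*((54/(26 + (-4 + 12*5)) - 11312/(6726 + 10949)) + 20177) = 33207*((54/(26 + (-4 + 60)) - 11312/17675) + 20177) = 33207*((54/(26 + 56) - 11312*1/17675) + 20177) = 33207*((54/82 - 16/25) + 20177) = 33207*((54*(1/82) - 16/25) + 20177) = 33207*((27/41 - 16/25) + 20177) = 33207*(19/1025 + 20177) = 33207*(20681444/1025) = 686768710908/1025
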